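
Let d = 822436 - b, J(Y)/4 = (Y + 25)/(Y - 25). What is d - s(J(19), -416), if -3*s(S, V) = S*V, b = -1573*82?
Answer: 8599406/9 ≈ 9.5549e+5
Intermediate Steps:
b = -128986
J(Y) = 4*(25 + Y)/(-25 + Y) (J(Y) = 4*((Y + 25)/(Y - 25)) = 4*((25 + Y)/(-25 + Y)) = 4*(25 + Y)/(-25 + Y))
d = 951422 (d = 822436 - 1*(-128986) = 822436 + 128986 = 951422)
s(S, V) = -S*V/3
d - s(J(19), -416) = 951422 - (-1)*4*(25 + 19)/(-25 + 19)*(-416)/3 = 951422 - (-1)*4*44/(-6)*(-416)/3 = 951422 - (-1)*4*(-⅙)*44*(-416)/3 = 951422 - (-1)*(-88)*(-416)/(3*3) = 951422 - 1*(-36608/9) = 951422 + 36608/9 = 8599406/9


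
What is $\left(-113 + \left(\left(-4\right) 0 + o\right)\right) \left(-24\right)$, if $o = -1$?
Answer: $2736$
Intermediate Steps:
$\left(-113 + \left(\left(-4\right) 0 + o\right)\right) \left(-24\right) = \left(-113 - 1\right) \left(-24\right) = \left(-114\right) \left(-24\right) = 2736$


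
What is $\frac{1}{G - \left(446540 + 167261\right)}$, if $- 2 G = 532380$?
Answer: $- \frac{1}{879991} \approx -1.1364 \cdot 10^{-6}$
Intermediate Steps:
$G = -266190$ ($G = \left(- \frac{1}{2}\right) 532380 = -266190$)
$\frac{1}{G - \left(446540 + 167261\right)} = \frac{1}{-266190 - \left(446540 + 167261\right)} = \frac{1}{-266190 - 613801} = \frac{1}{-879991} = - \frac{1}{879991}$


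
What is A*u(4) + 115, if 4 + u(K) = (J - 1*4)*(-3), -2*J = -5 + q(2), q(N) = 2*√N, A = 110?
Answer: 170 + 330*√2 ≈ 636.69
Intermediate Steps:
J = 5/2 - √2 (J = -(-5 + 2*√2)/2 = 5/2 - √2 ≈ 1.0858)
u(K) = ½ + 3*√2 (u(K) = -4 + ((5/2 - √2) - 1*4)*(-3) = -4 + ((5/2 - √2) - 4)*(-3) = -4 + (-3/2 - √2)*(-3) = -4 + (9/2 + 3*√2) = ½ + 3*√2)
A*u(4) + 115 = 110*(½ + 3*√2) + 115 = (55 + 330*√2) + 115 = 170 + 330*√2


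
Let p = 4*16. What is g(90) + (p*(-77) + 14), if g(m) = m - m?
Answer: -4914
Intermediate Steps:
g(m) = 0
p = 64
g(90) + (p*(-77) + 14) = 0 + (64*(-77) + 14) = 0 + (-4928 + 14) = 0 - 4914 = -4914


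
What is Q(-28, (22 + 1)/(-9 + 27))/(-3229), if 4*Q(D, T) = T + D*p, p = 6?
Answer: 3001/232488 ≈ 0.012908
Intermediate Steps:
Q(D, T) = T/4 + 3*D/2 (Q(D, T) = (T + D*6)/4 = (T + 6*D)/4 = T/4 + 3*D/2)
Q(-28, (22 + 1)/(-9 + 27))/(-3229) = (((22 + 1)/(-9 + 27))/4 + (3/2)*(-28))/(-3229) = ((23/18)/4 - 42)*(-1/3229) = ((23*(1/18))/4 - 42)*(-1/3229) = ((¼)*(23/18) - 42)*(-1/3229) = (23/72 - 42)*(-1/3229) = -3001/72*(-1/3229) = 3001/232488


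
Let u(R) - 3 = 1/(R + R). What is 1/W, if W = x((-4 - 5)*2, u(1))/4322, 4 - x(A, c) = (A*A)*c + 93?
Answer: -4322/1223 ≈ -3.5339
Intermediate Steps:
u(R) = 3 + 1/(2*R) (u(R) = 3 + 1/(R + R) = 3 + 1/(2*R))
x(A, c) = -89 - c*A**2 (x(A, c) = 4 - ((A*A)*c + 93) = 4 - (A**2*c + 93) = 4 - (c*A**2 + 93) = 4 - (93 + c*A**2) = 4 + (-93 - c*A**2) = -89 - c*A**2)
W = -1223/4322 (W = (-89 - (3 + (1/2)/1)*((-4 - 5)*2)**2)/4322 = (-89 - (3 + (1/2)*1)*(-9*2)**2)*(1/4322) = (-89 - 1*(3 + 1/2)*(-18)**2)*(1/4322) = (-89 - 1*7/2*324)*(1/4322) = (-89 - 1134)*(1/4322) = -1223*1/4322 = -1223/4322 ≈ -0.28297)
1/W = 1/(-1223/4322) = -4322/1223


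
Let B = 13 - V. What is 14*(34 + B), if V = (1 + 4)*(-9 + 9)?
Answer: 658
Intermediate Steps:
V = 0 (V = 5*0 = 0)
B = 13 (B = 13 - 1*0 = 13 + 0 = 13)
14*(34 + B) = 14*(34 + 13) = 14*47 = 658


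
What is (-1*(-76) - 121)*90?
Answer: -4050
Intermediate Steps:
(-1*(-76) - 121)*90 = (76 - 121)*90 = -45*90 = -4050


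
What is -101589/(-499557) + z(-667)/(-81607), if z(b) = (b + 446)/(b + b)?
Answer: 3686415959195/18127880788022 ≈ 0.20336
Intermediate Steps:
z(b) = (446 + b)/(2*b) (z(b) = (446 + b)/((2*b)) = (446 + b)*(1/(2*b)) = (446 + b)/(2*b))
-101589/(-499557) + z(-667)/(-81607) = -101589/(-499557) + ((½)*(446 - 667)/(-667))/(-81607) = -101589*(-1/499557) + ((½)*(-1/667)*(-221))*(-1/81607) = 33863/166519 + (221/1334)*(-1/81607) = 33863/166519 - 221/108863738 = 3686415959195/18127880788022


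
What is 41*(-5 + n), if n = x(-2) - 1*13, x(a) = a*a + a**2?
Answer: -410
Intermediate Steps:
x(a) = 2*a**2 (x(a) = a**2 + a**2 = 2*a**2)
n = -5 (n = 2*(-2)**2 - 1*13 = 2*4 - 13 = 8 - 13 = -5)
41*(-5 + n) = 41*(-5 - 5) = 41*(-10) = -410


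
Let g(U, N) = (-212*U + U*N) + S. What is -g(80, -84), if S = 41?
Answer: 23639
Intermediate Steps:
g(U, N) = 41 - 212*U + N*U (g(U, N) = (-212*U + U*N) + 41 = (-212*U + N*U) + 41 = 41 - 212*U + N*U)
-g(80, -84) = -(41 - 212*80 - 84*80) = -(41 - 16960 - 6720) = -1*(-23639) = 23639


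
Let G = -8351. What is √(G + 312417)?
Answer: √304066 ≈ 551.42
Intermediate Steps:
√(G + 312417) = √(-8351 + 312417) = √304066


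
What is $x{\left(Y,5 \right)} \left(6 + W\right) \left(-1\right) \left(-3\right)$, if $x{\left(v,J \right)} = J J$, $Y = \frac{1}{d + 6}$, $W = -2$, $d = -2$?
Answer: $300$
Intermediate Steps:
$Y = \frac{1}{4}$ ($Y = \frac{1}{-2 + 6} = \frac{1}{4} \approx 0.25$)
$x{\left(v,J \right)} = J^{2}$
$x{\left(Y,5 \right)} \left(6 + W\right) \left(-1\right) \left(-3\right) = 5^{2} \left(6 - 2\right) \left(-1\right) \left(-3\right) = 25 \cdot 4 \left(-1\right) \left(-3\right) = 25 \left(-4\right) \left(-3\right) = \left(-100\right) \left(-3\right) = 300$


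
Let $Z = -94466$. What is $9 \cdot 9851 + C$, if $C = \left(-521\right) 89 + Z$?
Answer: $-52176$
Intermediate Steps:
$C = -140835$ ($C = \left(-521\right) 89 - 94466 = -46369 - 94466 = -140835$)
$9 \cdot 9851 + C = 9 \cdot 9851 - 140835 = 88659 - 140835 = -52176$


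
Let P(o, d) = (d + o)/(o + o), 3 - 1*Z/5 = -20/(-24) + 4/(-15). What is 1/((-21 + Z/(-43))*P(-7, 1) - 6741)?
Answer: -602/4063573 ≈ -0.00014815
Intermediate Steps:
Z = 73/6 (Z = 15 - 5*(-20/(-24) + 4/(-15)) = 15 - 5*(-20*(-1/24) + 4*(-1/15)) = 15 - 5*(⅚ - 4/15) = 15 - 5*17/30 = 15 - 17/6 = 73/6 ≈ 12.167)
P(o, d) = (d + o)/(2*o) (P(o, d) = (d + o)/((2*o)) = (d + o)*(1/(2*o)) = (d + o)/(2*o))
1/((-21 + Z/(-43))*P(-7, 1) - 6741) = 1/((-21 + (73/6)/(-43))*((½)*(1 - 7)/(-7)) - 6741) = 1/((-21 + (73/6)*(-1/43))*((½)*(-⅐)*(-6)) - 6741) = 1/((-21 - 73/258)*(3/7) - 6741) = 1/(-5491/258*3/7 - 6741) = 1/(-5491/602 - 6741) = 1/(-4063573/602) = -602/4063573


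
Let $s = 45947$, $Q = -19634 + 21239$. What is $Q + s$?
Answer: $47552$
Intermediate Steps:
$Q = 1605$
$Q + s = 1605 + 45947 = 47552$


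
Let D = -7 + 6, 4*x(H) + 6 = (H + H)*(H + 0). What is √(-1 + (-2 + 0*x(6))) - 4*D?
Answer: 4 + I*√3 ≈ 4.0 + 1.732*I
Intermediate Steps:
x(H) = -3/2 + H²/2 (x(H) = -3/2 + ((H + H)*(H + 0))/4 = -3/2 + ((2*H)*H)/4 = -3/2 + (2*H²)/4 = -3/2 + H²/2)
D = -1
√(-1 + (-2 + 0*x(6))) - 4*D = √(-1 + (-2 + 0*(-3/2 + (½)*6²))) - 4*(-1) = √(-1 + (-2 + 0*(-3/2 + (½)*36))) + 4 = √(-1 + (-2 + 0*(-3/2 + 18))) + 4 = √(-1 + (-2 + 0*(33/2))) + 4 = √(-1 + (-2 + 0)) + 4 = √(-1 - 2) + 4 = √(-3) + 4 = I*√3 + 4 = 4 + I*√3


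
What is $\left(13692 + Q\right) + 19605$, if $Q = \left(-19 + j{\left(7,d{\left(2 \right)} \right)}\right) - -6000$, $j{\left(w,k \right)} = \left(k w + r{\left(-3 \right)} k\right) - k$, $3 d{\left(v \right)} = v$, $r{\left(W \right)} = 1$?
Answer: $\frac{117848}{3} \approx 39283.0$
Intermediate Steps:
$d{\left(v \right)} = \frac{v}{3}$
$j{\left(w,k \right)} = k w$ ($j{\left(w,k \right)} = \left(k w + 1 k\right) - k = \left(k w + k\right) - k = \left(k + k w\right) - k = k w$)
$Q = \frac{17957}{3}$ ($Q = \left(-19 + \frac{1}{3} \cdot 2 \cdot 7\right) - -6000 = \left(-19 + \frac{2}{3} \cdot 7\right) + 6000 = \left(-19 + \frac{14}{3}\right) + 6000 = - \frac{43}{3} + 6000 = \frac{17957}{3} \approx 5985.7$)
$\left(13692 + Q\right) + 19605 = \left(13692 + \frac{17957}{3}\right) + 19605 = \frac{59033}{3} + 19605 = \frac{117848}{3}$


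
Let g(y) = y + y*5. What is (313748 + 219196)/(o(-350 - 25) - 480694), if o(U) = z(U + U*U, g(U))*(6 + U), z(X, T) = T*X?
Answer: 266472/58221040903 ≈ 4.5769e-6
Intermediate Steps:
g(y) = 6*y (g(y) = y + 5*y = 6*y)
o(U) = 6*U*(6 + U)*(U + U**2) (o(U) = ((6*U)*(U + U*U))*(6 + U) = ((6*U)*(U + U**2))*(6 + U) = (6*U*(U + U**2))*(6 + U) = 6*U*(6 + U)*(U + U**2))
(313748 + 219196)/(o(-350 - 25) - 480694) = (313748 + 219196)/(6*(-350 - 25)**2*(1 + (-350 - 25))*(6 + (-350 - 25)) - 480694) = 532944/(6*(-375)**2*(1 - 375)*(6 - 375) - 480694) = 532944/(6*140625*(-374)*(-369) - 480694) = 532944/(116442562500 - 480694) = 532944/116442081806 = 532944*(1/116442081806) = 266472/58221040903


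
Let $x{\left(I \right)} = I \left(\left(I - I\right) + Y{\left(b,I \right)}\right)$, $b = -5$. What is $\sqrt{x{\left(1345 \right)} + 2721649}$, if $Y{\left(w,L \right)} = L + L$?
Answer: $3 \sqrt{704411} \approx 2517.9$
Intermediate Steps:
$Y{\left(w,L \right)} = 2 L$
$x{\left(I \right)} = 2 I^{2}$ ($x{\left(I \right)} = I \left(\left(I - I\right) + 2 I\right) = I \left(0 + 2 I\right) = I 2 I = 2 I^{2}$)
$\sqrt{x{\left(1345 \right)} + 2721649} = \sqrt{2 \cdot 1345^{2} + 2721649} = \sqrt{2 \cdot 1809025 + 2721649} = \sqrt{3618050 + 2721649} = \sqrt{6339699} = 3 \sqrt{704411}$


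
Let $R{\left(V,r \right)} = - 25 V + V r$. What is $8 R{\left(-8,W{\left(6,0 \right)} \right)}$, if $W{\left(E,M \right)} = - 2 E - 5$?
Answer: $2688$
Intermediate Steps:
$W{\left(E,M \right)} = -5 - 2 E$
$8 R{\left(-8,W{\left(6,0 \right)} \right)} = 8 \left(- 8 \left(-25 - 17\right)\right) = 8 \left(\left(-8\right) \left(-42\right)\right) = 8 \cdot 336 = 2688$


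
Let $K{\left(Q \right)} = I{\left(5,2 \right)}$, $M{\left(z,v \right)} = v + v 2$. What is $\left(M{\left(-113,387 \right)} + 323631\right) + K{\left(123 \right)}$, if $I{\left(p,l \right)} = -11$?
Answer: $324781$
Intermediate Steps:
$M{\left(z,v \right)} = 3 v$ ($M{\left(z,v \right)} = v + 2 v = 3 v$)
$K{\left(Q \right)} = -11$
$\left(M{\left(-113,387 \right)} + 323631\right) + K{\left(123 \right)} = \left(3 \cdot 387 + 323631\right) - 11 = \left(1161 + 323631\right) - 11 = 324792 - 11 = 324781$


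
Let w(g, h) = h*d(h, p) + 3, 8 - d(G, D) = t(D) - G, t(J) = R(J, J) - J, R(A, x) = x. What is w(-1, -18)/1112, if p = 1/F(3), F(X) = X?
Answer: 183/1112 ≈ 0.16457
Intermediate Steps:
t(J) = 0 (t(J) = J - J = 0)
p = ⅓ (p = 1/3 = ⅓ ≈ 0.33333)
d(G, D) = 8 + G (d(G, D) = 8 - (0 - G) = 8 - (-1)*G = 8 + G)
w(g, h) = 3 + h*(8 + h) (w(g, h) = h*(8 + h) + 3 = 3 + h*(8 + h))
w(-1, -18)/1112 = (3 - 18*(8 - 18))/1112 = (3 - 18*(-10))*(1/1112) = (3 + 180)*(1/1112) = 183*(1/1112) = 183/1112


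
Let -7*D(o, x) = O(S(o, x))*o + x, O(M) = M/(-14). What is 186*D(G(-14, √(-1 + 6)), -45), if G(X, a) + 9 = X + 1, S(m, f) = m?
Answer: 103602/49 ≈ 2114.3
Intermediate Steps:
O(M) = -M/14 (O(M) = M*(-1/14) = -M/14)
G(X, a) = -8 + X (G(X, a) = -9 + (X + 1) = -9 + (1 + X) = -8 + X)
D(o, x) = -x/7 + o²/98 (D(o, x) = -((-o/14)*o + x)/7 = -(-o²/14 + x)/7 = -(x - o²/14)/7 = -x/7 + o²/98)
186*D(G(-14, √(-1 + 6)), -45) = 186*(-⅐*(-45) + (-8 - 14)²/98) = 186*(45/7 + (1/98)*(-22)²) = 186*(45/7 + (1/98)*484) = 186*(45/7 + 242/49) = 186*(557/49) = 103602/49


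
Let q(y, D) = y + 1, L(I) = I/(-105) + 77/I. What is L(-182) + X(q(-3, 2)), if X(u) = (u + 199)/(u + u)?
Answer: -37393/780 ≈ -47.940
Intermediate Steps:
L(I) = 77/I - I/105 (L(I) = I*(-1/105) + 77/I = -I/105 + 77/I = 77/I - I/105)
q(y, D) = 1 + y
X(u) = (199 + u)/(2*u) (X(u) = (199 + u)/((2*u)) = (199 + u)*(1/(2*u)) = (199 + u)/(2*u))
L(-182) + X(q(-3, 2)) = (77/(-182) - 1/105*(-182)) + (199 + (1 - 3))/(2*(1 - 3)) = (77*(-1/182) + 26/15) + (½)*(199 - 2)/(-2) = (-11/26 + 26/15) + (½)*(-½)*197 = 511/390 - 197/4 = -37393/780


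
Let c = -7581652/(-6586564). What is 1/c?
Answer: 1646641/1895413 ≈ 0.86875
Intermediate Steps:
c = 1895413/1646641 (c = -7581652*(-1/6586564) = 1895413/1646641 ≈ 1.1511)
1/c = 1/(1895413/1646641) = 1646641/1895413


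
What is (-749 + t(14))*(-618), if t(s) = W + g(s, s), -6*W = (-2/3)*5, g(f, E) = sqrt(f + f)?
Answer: 1387616/3 - 1236*sqrt(7) ≈ 4.5927e+5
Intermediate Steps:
g(f, E) = sqrt(2)*sqrt(f) (g(f, E) = sqrt(2*f) = sqrt(2)*sqrt(f))
W = 5/9 (W = --2/3*5/6 = -(1/3)*(-2)*5/6 = -(-1)*5/9 = -1/6*(-10/3) = 5/9 ≈ 0.55556)
t(s) = 5/9 + sqrt(2)*sqrt(s)
(-749 + t(14))*(-618) = (-749 + (5/9 + sqrt(2)*sqrt(14)))*(-618) = (-749 + (5/9 + 2*sqrt(7)))*(-618) = (-6736/9 + 2*sqrt(7))*(-618) = 1387616/3 - 1236*sqrt(7)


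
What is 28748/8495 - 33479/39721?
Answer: 857495203/337429895 ≈ 2.5413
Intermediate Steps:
28748/8495 - 33479/39721 = 857495203/337429895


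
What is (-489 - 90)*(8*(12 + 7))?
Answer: -88008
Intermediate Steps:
(-489 - 90)*(8*(12 + 7)) = -4632*19 = -579*152 = -88008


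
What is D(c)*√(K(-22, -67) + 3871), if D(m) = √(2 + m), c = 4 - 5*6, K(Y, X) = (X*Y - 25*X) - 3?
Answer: 6*I*√4678 ≈ 410.38*I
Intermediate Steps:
K(Y, X) = -3 - 25*X + X*Y (K(Y, X) = (-25*X + X*Y) - 3 = -3 - 25*X + X*Y)
c = -26 (c = 4 - 30 = -26)
D(c)*√(K(-22, -67) + 3871) = √(2 - 26)*√((-3 - 25*(-67) - 67*(-22)) + 3871) = √(-24)*√((-3 + 1675 + 1474) + 3871) = (2*I*√6)*√(3146 + 3871) = (2*I*√6)*√7017 = 6*I*√4678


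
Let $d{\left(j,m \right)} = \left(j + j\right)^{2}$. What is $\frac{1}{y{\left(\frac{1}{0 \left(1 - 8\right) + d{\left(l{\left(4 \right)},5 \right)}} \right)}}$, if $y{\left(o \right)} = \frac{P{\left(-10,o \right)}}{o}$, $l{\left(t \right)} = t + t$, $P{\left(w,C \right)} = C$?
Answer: $1$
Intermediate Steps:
$l{\left(t \right)} = 2 t$
$d{\left(j,m \right)} = 4 j^{2}$ ($d{\left(j,m \right)} = \left(2 j\right)^{2} = 4 j^{2}$)
$y{\left(o \right)} = 1$ ($y{\left(o \right)} = \frac{o}{o} = 1$)
$\frac{1}{y{\left(\frac{1}{0 \left(1 - 8\right) + d{\left(l{\left(4 \right)},5 \right)}} \right)}} = 1^{-1} = 1$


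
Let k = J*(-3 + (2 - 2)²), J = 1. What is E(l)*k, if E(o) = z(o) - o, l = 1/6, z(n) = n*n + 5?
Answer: -175/12 ≈ -14.583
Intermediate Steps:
z(n) = 5 + n² (z(n) = n² + 5 = 5 + n²)
l = ⅙ ≈ 0.16667
E(o) = 5 + o² - o (E(o) = (5 + o²) - o = 5 + o² - o)
k = -3 (k = 1*(-3 + (2 - 2)²) = 1*(-3 + 0²) = 1*(-3 + 0) = 1*(-3) = -3)
E(l)*k = (5 + (⅙)² - 1*⅙)*(-3) = (5 + 1/36 - ⅙)*(-3) = (175/36)*(-3) = -175/12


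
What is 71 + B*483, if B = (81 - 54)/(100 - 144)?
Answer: -9917/44 ≈ -225.39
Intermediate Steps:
B = -27/44 (B = 27/(-44) = 27*(-1/44) = -27/44 ≈ -0.61364)
71 + B*483 = 71 - 27/44*483 = 71 - 13041/44 = -9917/44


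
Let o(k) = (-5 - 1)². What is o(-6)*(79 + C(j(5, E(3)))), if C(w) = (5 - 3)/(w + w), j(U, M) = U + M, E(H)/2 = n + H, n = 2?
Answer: 14232/5 ≈ 2846.4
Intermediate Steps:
E(H) = 4 + 2*H (E(H) = 2*(2 + H) = 4 + 2*H)
j(U, M) = M + U
o(k) = 36 (o(k) = (-6)² = 36)
C(w) = 1/w (C(w) = 2/((2*w)) = 2*(1/(2*w)) = 1/w)
o(-6)*(79 + C(j(5, E(3)))) = 36*(79 + 1/((4 + 2*3) + 5)) = 36*(79 + 1/((4 + 6) + 5)) = 36*(79 + 1/(10 + 5)) = 36*(79 + 1/15) = 36*(1186/15) = 14232/5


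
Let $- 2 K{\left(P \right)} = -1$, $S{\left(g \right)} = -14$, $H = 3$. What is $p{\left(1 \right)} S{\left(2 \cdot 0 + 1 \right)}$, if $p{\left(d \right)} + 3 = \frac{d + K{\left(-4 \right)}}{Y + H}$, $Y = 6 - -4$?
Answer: $\frac{525}{13} \approx 40.385$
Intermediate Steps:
$K{\left(P \right)} = \frac{1}{2}$ ($K{\left(P \right)} = \left(- \frac{1}{2}\right) \left(-1\right) = \frac{1}{2}$)
$Y = 10$ ($Y = 6 + 4 = 10$)
$p{\left(d \right)} = - \frac{77}{26} + \frac{d}{13}$ ($p{\left(d \right)} = -3 + \frac{d + \frac{1}{2}}{10 + 3} = -3 + \frac{\frac{1}{2} + d}{13} = -3 + \left(\frac{1}{2} + d\right) \frac{1}{13} = -3 + \left(\frac{1}{26} + \frac{d}{13}\right) = - \frac{77}{26} + \frac{d}{13}$)
$p{\left(1 \right)} S{\left(2 \cdot 0 + 1 \right)} = \left(- \frac{77}{26} + \frac{1}{13} \cdot 1\right) \left(-14\right) = \left(- \frac{77}{26} + \frac{1}{13}\right) \left(-14\right) = \left(- \frac{75}{26}\right) \left(-14\right) = \frac{525}{13}$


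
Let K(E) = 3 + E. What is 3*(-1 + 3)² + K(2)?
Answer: 17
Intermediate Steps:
3*(-1 + 3)² + K(2) = 3*(-1 + 3)² + (3 + 2) = 3*2² + 5 = 3*4 + 5 = 12 + 5 = 17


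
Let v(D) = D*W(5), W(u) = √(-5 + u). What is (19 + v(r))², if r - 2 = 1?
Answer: 361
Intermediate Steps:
r = 3 (r = 2 + 1 = 3)
v(D) = 0 (v(D) = D*√(-5 + 5) = D*√0 = D*0 = 0)
(19 + v(r))² = (19 + 0)² = 19² = 361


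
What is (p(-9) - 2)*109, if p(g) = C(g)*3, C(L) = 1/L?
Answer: -763/3 ≈ -254.33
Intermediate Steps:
p(g) = 3/g
(p(-9) - 2)*109 = (3/(-9) - 2)*109 = (3*(-1/9) - 2)*109 = (-1/3 - 2)*109 = -7/3*109 = -763/3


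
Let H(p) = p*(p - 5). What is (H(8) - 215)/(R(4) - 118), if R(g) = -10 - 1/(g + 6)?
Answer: 1910/1281 ≈ 1.4910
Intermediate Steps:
R(g) = -10 - 1/(6 + g)
H(p) = p*(-5 + p)
(H(8) - 215)/(R(4) - 118) = (8*(-5 + 8) - 215)/((-61 - 10*4)/(6 + 4) - 118) = (8*3 - 215)/((-61 - 40)/10 - 118) = (24 - 215)/((1/10)*(-101) - 118) = -191/(-101/10 - 118) = -191/(-1281/10) = -191*(-10/1281) = 1910/1281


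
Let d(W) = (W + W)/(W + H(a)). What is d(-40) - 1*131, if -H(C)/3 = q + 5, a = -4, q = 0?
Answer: -1425/11 ≈ -129.55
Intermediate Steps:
H(C) = -15 (H(C) = -3*(0 + 5) = -3*5 = -15)
d(W) = 2*W/(-15 + W) (d(W) = (W + W)/(W - 15) = (2*W)/(-15 + W) = 2*W/(-15 + W))
d(-40) - 1*131 = 2*(-40)/(-15 - 40) - 1*131 = 2*(-40)/(-55) - 131 = 2*(-40)*(-1/55) - 131 = 16/11 - 131 = -1425/11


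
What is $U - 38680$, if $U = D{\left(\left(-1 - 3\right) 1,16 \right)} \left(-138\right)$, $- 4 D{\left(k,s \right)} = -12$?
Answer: $-39094$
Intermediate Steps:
$D{\left(k,s \right)} = 3$ ($D{\left(k,s \right)} = \left(- \frac{1}{4}\right) \left(-12\right) = 3$)
$U = -414$ ($U = 3 \left(-138\right) = -414$)
$U - 38680 = -414 - 38680 = -39094$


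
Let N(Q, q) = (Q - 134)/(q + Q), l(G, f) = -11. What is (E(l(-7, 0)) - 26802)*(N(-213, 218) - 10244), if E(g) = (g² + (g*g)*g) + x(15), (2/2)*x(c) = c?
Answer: 1443721299/5 ≈ 2.8874e+8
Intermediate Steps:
x(c) = c
N(Q, q) = (-134 + Q)/(Q + q)
E(g) = 15 + g² + g³ (E(g) = (g² + (g*g)*g) + 15 = (g² + g²*g) + 15 = (g² + g³) + 15 = 15 + g² + g³)
(E(l(-7, 0)) - 26802)*(N(-213, 218) - 10244) = ((15 + (-11)² + (-11)³) - 26802)*((-134 - 213)/(-213 + 218) - 10244) = ((15 + 121 - 1331) - 26802)*(-347/5 - 10244) = (-1195 - 26802)*((⅕)*(-347) - 10244) = -27997*(-347/5 - 10244) = -27997*(-51567/5) = 1443721299/5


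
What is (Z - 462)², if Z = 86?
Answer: 141376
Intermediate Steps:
(Z - 462)² = (86 - 462)² = (-376)² = 141376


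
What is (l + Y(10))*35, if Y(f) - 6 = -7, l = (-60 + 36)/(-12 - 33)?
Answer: -49/3 ≈ -16.333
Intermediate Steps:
l = 8/15 (l = -24/(-45) = -24*(-1/45) = 8/15 ≈ 0.53333)
Y(f) = -1 (Y(f) = 6 - 7 = -1)
(l + Y(10))*35 = (8/15 - 1)*35 = -7/15*35 = -49/3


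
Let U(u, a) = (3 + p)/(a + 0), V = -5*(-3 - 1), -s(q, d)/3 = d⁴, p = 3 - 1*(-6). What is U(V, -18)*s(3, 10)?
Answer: 20000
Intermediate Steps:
p = 9 (p = 3 + 6 = 9)
s(q, d) = -3*d⁴
V = 20 (V = -5*(-4) = 20)
U(u, a) = 12/a (U(u, a) = (3 + 9)/(a + 0) = 12/a)
U(V, -18)*s(3, 10) = (12/(-18))*(-3*10⁴) = (12*(-1/18))*(-3*10000) = -⅔*(-30000) = 20000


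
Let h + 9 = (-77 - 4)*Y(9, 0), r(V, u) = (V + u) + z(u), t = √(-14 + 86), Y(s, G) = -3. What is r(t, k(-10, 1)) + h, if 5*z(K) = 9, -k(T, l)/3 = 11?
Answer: 1014/5 + 6*√2 ≈ 211.29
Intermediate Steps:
k(T, l) = -33 (k(T, l) = -3*11 = -33)
z(K) = 9/5 (z(K) = (⅕)*9 = 9/5)
t = 6*√2 (t = √72 = 6*√2 ≈ 8.4853)
r(V, u) = 9/5 + V + u (r(V, u) = (V + u) + 9/5 = 9/5 + V + u)
h = 234 (h = -9 + (-77 - 4)*(-3) = -9 - 81*(-3) = -9 + 243 = 234)
r(t, k(-10, 1)) + h = (9/5 + 6*√2 - 33) + 234 = (-156/5 + 6*√2) + 234 = 1014/5 + 6*√2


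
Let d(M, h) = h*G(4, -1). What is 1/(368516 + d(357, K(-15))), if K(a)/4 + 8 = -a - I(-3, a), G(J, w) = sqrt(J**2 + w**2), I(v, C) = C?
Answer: 92129/33950977652 - 11*sqrt(17)/16975488826 ≈ 2.7109e-6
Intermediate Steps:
K(a) = -32 - 8*a (K(a) = -32 + 4*(-a - a) = -32 + 4*(-2*a) = -32 - 8*a)
d(M, h) = h*sqrt(17) (d(M, h) = h*sqrt(4**2 + (-1)**2) = h*sqrt(16 + 1) = h*sqrt(17))
1/(368516 + d(357, K(-15))) = 1/(368516 + (-32 - 8*(-15))*sqrt(17)) = 1/(368516 + (-32 + 120)*sqrt(17)) = 1/(368516 + 88*sqrt(17))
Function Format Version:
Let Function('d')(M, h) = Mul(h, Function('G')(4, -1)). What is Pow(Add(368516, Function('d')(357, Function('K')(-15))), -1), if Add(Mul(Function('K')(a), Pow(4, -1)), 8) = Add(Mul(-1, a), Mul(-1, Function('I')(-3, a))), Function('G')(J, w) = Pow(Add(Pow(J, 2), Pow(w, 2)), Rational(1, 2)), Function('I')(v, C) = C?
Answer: Add(Rational(92129, 33950977652), Mul(Rational(-11, 16975488826), Pow(17, Rational(1, 2)))) ≈ 2.7109e-6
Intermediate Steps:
Function('K')(a) = Add(-32, Mul(-8, a)) (Function('K')(a) = Add(-32, Mul(4, Add(Mul(-1, a), Mul(-1, a)))) = Add(-32, Mul(4, Mul(-2, a))) = Add(-32, Mul(-8, a)))
Function('d')(M, h) = Mul(h, Pow(17, Rational(1, 2))) (Function('d')(M, h) = Mul(h, Pow(Add(Pow(4, 2), Pow(-1, 2)), Rational(1, 2))) = Mul(h, Pow(Add(16, 1), Rational(1, 2))) = Mul(h, Pow(17, Rational(1, 2))))
Pow(Add(368516, Function('d')(357, Function('K')(-15))), -1) = Pow(Add(368516, Mul(Add(-32, Mul(-8, -15)), Pow(17, Rational(1, 2)))), -1) = Pow(Add(368516, Mul(Add(-32, 120), Pow(17, Rational(1, 2)))), -1) = Pow(Add(368516, Mul(88, Pow(17, Rational(1, 2)))), -1)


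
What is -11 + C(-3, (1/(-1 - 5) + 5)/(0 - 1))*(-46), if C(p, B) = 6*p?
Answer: 817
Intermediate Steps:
-11 + C(-3, (1/(-1 - 5) + 5)/(0 - 1))*(-46) = -11 + (6*(-3))*(-46) = -11 - 18*(-46) = -11 + 828 = 817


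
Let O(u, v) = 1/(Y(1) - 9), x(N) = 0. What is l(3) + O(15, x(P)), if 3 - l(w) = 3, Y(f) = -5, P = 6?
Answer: -1/14 ≈ -0.071429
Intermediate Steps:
l(w) = 0 (l(w) = 3 - 1*3 = 3 - 3 = 0)
O(u, v) = -1/14 (O(u, v) = 1/(-5 - 9) = 1/(-14) = -1/14)
l(3) + O(15, x(P)) = 0 - 1/14 = -1/14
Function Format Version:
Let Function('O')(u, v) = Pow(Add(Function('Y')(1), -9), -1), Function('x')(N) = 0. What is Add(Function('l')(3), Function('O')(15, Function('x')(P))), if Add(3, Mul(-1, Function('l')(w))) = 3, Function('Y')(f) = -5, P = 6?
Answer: Rational(-1, 14) ≈ -0.071429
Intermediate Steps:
Function('l')(w) = 0 (Function('l')(w) = Add(3, Mul(-1, 3)) = Add(3, -3) = 0)
Function('O')(u, v) = Rational(-1, 14) (Function('O')(u, v) = Pow(Add(-5, -9), -1) = Pow(-14, -1) = Rational(-1, 14))
Add(Function('l')(3), Function('O')(15, Function('x')(P))) = Add(0, Rational(-1, 14)) = Rational(-1, 14)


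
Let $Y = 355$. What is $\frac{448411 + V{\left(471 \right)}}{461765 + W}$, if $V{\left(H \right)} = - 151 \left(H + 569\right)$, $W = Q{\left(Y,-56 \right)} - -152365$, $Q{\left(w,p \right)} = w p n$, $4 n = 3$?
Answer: $\frac{291371}{599220} \approx 0.48625$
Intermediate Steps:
$n = \frac{3}{4}$ ($n = \frac{1}{4} \cdot 3 = \frac{3}{4} \approx 0.75$)
$Q{\left(w,p \right)} = \frac{3 p w}{4}$ ($Q{\left(w,p \right)} = w p \frac{3}{4} = p w \frac{3}{4} = \frac{3 p w}{4}$)
$W = 137455$ ($W = \frac{3}{4} \left(-56\right) 355 - -152365 = -14910 + 152365 = 137455$)
$V{\left(H \right)} = -85919 - 151 H$ ($V{\left(H \right)} = - 151 \left(569 + H\right) = -85919 - 151 H$)
$\frac{448411 + V{\left(471 \right)}}{461765 + W} = \frac{448411 - 157040}{461765 + 137455} = \frac{448411 - 157040}{599220} = \left(448411 - 157040\right) \frac{1}{599220} = 291371 \cdot \frac{1}{599220} = \frac{291371}{599220}$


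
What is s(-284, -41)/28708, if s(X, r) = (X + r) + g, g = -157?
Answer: -241/14354 ≈ -0.016790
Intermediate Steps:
s(X, r) = -157 + X + r (s(X, r) = (X + r) - 157 = -157 + X + r)
s(-284, -41)/28708 = (-157 - 284 - 41)/28708 = -482*1/28708 = -241/14354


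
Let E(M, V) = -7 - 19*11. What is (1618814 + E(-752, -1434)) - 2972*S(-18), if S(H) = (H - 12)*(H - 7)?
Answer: -610402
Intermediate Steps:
S(H) = (-12 + H)*(-7 + H)
E(M, V) = -216 (E(M, V) = -7 - 209 = -216)
(1618814 + E(-752, -1434)) - 2972*S(-18) = (1618814 - 216) - 2972*(84 + (-18)² - 19*(-18)) = 1618598 - 2972*(84 + 324 + 342) = 1618598 - 2972*750 = 1618598 - 2229000 = -610402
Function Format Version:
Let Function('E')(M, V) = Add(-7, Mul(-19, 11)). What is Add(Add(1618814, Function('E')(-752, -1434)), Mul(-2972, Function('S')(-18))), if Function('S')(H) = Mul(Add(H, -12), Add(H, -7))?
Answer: -610402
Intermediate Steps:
Function('S')(H) = Mul(Add(-12, H), Add(-7, H))
Function('E')(M, V) = -216 (Function('E')(M, V) = Add(-7, -209) = -216)
Add(Add(1618814, Function('E')(-752, -1434)), Mul(-2972, Function('S')(-18))) = Add(Add(1618814, -216), Mul(-2972, Add(84, Pow(-18, 2), Mul(-19, -18)))) = Add(1618598, Mul(-2972, Add(84, 324, 342))) = Add(1618598, Mul(-2972, 750)) = Add(1618598, -2229000) = -610402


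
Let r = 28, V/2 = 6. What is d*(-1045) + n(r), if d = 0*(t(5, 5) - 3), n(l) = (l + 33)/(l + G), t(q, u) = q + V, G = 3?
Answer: 61/31 ≈ 1.9677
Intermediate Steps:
V = 12 (V = 2*6 = 12)
t(q, u) = 12 + q (t(q, u) = q + 12 = 12 + q)
n(l) = (33 + l)/(3 + l) (n(l) = (l + 33)/(l + 3) = (33 + l)/(3 + l))
d = 0 (d = 0*((12 + 5) - 3) = 0*(17 - 3) = 0*14 = 0)
d*(-1045) + n(r) = 0*(-1045) + (33 + 28)/(3 + 28) = 0 + 61/31 = 61/31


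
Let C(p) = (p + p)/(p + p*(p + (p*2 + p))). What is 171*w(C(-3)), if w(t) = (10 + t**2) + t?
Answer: 203832/121 ≈ 1684.6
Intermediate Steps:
C(p) = 2*p/(p + 4*p**2) (C(p) = (2*p)/(p + p*(p + (2*p + p))) = (2*p)/(p + p*(p + 3*p)) = (2*p)/(p + p*(4*p)) = (2*p)/(p + 4*p**2) = 2*p/(p + 4*p**2))
w(t) = 10 + t + t**2
171*w(C(-3)) = 171*(10 + 2/(1 + 4*(-3)) + (2/(1 + 4*(-3)))**2) = 171*(10 + 2/(1 - 12) + (2/(1 - 12))**2) = 171*(10 + 2/(-11) + (2/(-11))**2) = 171*(10 + 2*(-1/11) + (2*(-1/11))**2) = 171*(10 - 2/11 + (-2/11)**2) = 171*(10 - 2/11 + 4/121) = 171*(1192/121) = 203832/121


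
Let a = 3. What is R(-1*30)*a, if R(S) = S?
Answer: -90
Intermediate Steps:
R(-1*30)*a = -1*30*3 = -30*3 = -90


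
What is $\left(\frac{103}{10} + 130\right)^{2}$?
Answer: $\frac{1968409}{100} \approx 19684.0$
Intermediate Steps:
$\left(\frac{103}{10} + 130\right)^{2} = \left(\frac{1403}{10}\right)^{2} = \frac{1968409}{100}$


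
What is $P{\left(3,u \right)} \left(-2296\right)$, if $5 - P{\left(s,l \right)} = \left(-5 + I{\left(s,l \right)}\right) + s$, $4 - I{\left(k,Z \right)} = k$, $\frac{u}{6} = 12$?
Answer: $-13776$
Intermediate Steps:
$u = 72$ ($u = 6 \cdot 12 = 72$)
$I{\left(k,Z \right)} = 4 - k$
$P{\left(s,l \right)} = 6$ ($P{\left(s,l \right)} = 5 - \left(\left(-5 - \left(-4 + s\right)\right) + s\right) = 5 - \left(\left(-1 - s\right) + s\right) = 5 - -1 = 5 + 1 = 6$)
$P{\left(3,u \right)} \left(-2296\right) = 6 \left(-2296\right) = -13776$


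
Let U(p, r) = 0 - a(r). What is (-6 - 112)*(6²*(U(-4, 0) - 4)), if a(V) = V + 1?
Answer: 21240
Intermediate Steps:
a(V) = 1 + V
U(p, r) = -1 - r (U(p, r) = 0 - (1 + r) = 0 + (-1 - r) = -1 - r)
(-6 - 112)*(6²*(U(-4, 0) - 4)) = (-6 - 112)*(6²*((-1 - 1*0) - 4)) = -4248*((-1 + 0) - 4) = -4248*(-1 - 4) = -4248*(-5) = -118*(-180) = 21240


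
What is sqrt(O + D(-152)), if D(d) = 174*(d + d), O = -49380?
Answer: 6*I*sqrt(2841) ≈ 319.81*I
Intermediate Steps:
D(d) = 348*d (D(d) = 174*(2*d) = 348*d)
sqrt(O + D(-152)) = sqrt(-49380 + 348*(-152)) = sqrt(-49380 - 52896) = sqrt(-102276) = 6*I*sqrt(2841)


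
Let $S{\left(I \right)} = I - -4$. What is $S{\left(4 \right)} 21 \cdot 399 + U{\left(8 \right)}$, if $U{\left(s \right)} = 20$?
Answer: $67052$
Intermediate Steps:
$S{\left(I \right)} = 4 + I$ ($S{\left(I \right)} = I + 4 = 4 + I$)
$S{\left(4 \right)} 21 \cdot 399 + U{\left(8 \right)} = \left(4 + 4\right) 21 \cdot 399 + 20 = 8 \cdot 21 \cdot 399 + 20 = 168 \cdot 399 + 20 = 67032 + 20 = 67052$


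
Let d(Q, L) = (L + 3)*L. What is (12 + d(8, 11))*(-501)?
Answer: -83166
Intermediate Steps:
d(Q, L) = L*(3 + L) (d(Q, L) = (3 + L)*L = L*(3 + L))
(12 + d(8, 11))*(-501) = (12 + 11*(3 + 11))*(-501) = (12 + 11*14)*(-501) = (12 + 154)*(-501) = 166*(-501) = -83166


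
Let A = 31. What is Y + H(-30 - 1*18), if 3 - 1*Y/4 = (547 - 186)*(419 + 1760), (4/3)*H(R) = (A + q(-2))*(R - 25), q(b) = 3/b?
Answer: -25184633/8 ≈ -3.1481e+6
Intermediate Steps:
H(R) = -4425/8 + 177*R/8 (H(R) = 3*((31 + 3/(-2))*(R - 25))/4 = 3*((31 + 3*(-1/2))*(-25 + R))/4 = 3*((31 - 3/2)*(-25 + R))/4 = 3*(59*(-25 + R)/2)/4 = 3*(-1475/2 + 59*R/2)/4 = -4425/8 + 177*R/8)
Y = -3146464 (Y = 12 - 4*(547 - 186)*(419 + 1760) = 12 - 1444*2179 = 12 - 4*786619 = 12 - 3146476 = -3146464)
Y + H(-30 - 1*18) = -3146464 + (-4425/8 + 177*(-30 - 1*18)/8) = -3146464 + (-4425/8 + 177*(-30 - 18)/8) = -3146464 + (-4425/8 + (177/8)*(-48)) = -3146464 + (-4425/8 - 1062) = -3146464 - 12921/8 = -25184633/8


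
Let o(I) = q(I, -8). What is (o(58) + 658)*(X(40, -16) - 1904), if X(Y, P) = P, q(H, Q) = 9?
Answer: -1280640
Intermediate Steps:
o(I) = 9
(o(58) + 658)*(X(40, -16) - 1904) = (9 + 658)*(-16 - 1904) = 667*(-1920) = -1280640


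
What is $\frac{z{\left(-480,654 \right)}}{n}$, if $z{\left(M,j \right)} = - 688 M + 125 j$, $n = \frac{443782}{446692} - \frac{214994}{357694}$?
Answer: $\frac{106173177560796}{101132353} \approx 1.0498 \cdot 10^{6}$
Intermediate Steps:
$n = \frac{15675514715}{39944762062}$ ($n = 443782 \cdot \frac{1}{446692} - \frac{107497}{178847} = \frac{221891}{223346} - \frac{107497}{178847} = \frac{15675514715}{39944762062} \approx 0.39243$)
$\frac{z{\left(-480,654 \right)}}{n} = \frac{\left(-688\right) \left(-480\right) + 125 \cdot 654}{\frac{15675514715}{39944762062}} = \left(330240 + 81750\right) \frac{39944762062}{15675514715} = 411990 \cdot \frac{39944762062}{15675514715} = \frac{106173177560796}{101132353}$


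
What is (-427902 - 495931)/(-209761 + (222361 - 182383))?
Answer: 923833/169783 ≈ 5.4413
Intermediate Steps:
(-427902 - 495931)/(-209761 + (222361 - 182383)) = -923833/(-209761 + 39978) = -923833/(-169783) = -923833*(-1/169783) = 923833/169783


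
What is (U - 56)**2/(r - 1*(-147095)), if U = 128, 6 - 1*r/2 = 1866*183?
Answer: -5184/535849 ≈ -0.0096744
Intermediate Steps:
r = -682944 (r = 12 - 3732*183 = 12 - 2*341478 = 12 - 682956 = -682944)
(U - 56)**2/(r - 1*(-147095)) = (128 - 56)**2/(-682944 - 1*(-147095)) = 72**2/(-682944 + 147095) = 5184/(-535849) = 5184*(-1/535849) = -5184/535849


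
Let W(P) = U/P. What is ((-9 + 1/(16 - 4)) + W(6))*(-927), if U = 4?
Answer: 30591/4 ≈ 7647.8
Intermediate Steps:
W(P) = 4/P
((-9 + 1/(16 - 4)) + W(6))*(-927) = ((-9 + 1/(16 - 4)) + 4/6)*(-927) = ((-9 + 1/12) + 4*(1/6))*(-927) = ((-9 + 1/12) + 2/3)*(-927) = (-107/12 + 2/3)*(-927) = -33/4*(-927) = 30591/4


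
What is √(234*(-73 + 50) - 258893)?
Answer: 155*I*√11 ≈ 514.08*I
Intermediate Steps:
√(234*(-73 + 50) - 258893) = √(234*(-23) - 258893) = √(-5382 - 258893) = √(-264275) = 155*I*√11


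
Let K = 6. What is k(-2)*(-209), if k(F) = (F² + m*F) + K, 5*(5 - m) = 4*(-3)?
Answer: 5016/5 ≈ 1003.2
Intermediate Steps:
m = 37/5 (m = 5 - 4*(-3)/5 = 5 - ⅕*(-12) = 5 + 12/5 = 37/5 ≈ 7.4000)
k(F) = 6 + F² + 37*F/5 (k(F) = (F² + 37*F/5) + 6 = 6 + F² + 37*F/5)
k(-2)*(-209) = (6 + (-2)² + (37/5)*(-2))*(-209) = (6 + 4 - 74/5)*(-209) = -24/5*(-209) = 5016/5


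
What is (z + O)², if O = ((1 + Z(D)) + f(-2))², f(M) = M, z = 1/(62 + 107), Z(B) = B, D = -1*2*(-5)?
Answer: 187416100/28561 ≈ 6562.0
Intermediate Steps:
D = 10 (D = -2*(-5) = 10)
z = 1/169 ≈ 0.0059172
O = 81 (O = ((1 + 10) - 2)² = (11 - 2)² = 9² = 81)
(z + O)² = (1/169 + 81)² = (13690/169)² = 187416100/28561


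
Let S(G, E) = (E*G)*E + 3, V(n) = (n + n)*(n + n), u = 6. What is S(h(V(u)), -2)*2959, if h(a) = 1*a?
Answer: 1713261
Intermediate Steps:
V(n) = 4*n**2 (V(n) = (2*n)*(2*n) = 4*n**2)
h(a) = a
S(G, E) = 3 + G*E**2 (S(G, E) = G*E**2 + 3 = 3 + G*E**2)
S(h(V(u)), -2)*2959 = (3 + (4*6**2)*(-2)**2)*2959 = (3 + (4*36)*4)*2959 = (3 + 144*4)*2959 = (3 + 576)*2959 = 579*2959 = 1713261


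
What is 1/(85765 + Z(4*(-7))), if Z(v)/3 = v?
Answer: 1/85681 ≈ 1.1671e-5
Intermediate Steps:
Z(v) = 3*v
1/(85765 + Z(4*(-7))) = 1/(85765 + 3*(4*(-7))) = 1/(85765 + 3*(-28)) = 1/(85765 - 84) = 1/85681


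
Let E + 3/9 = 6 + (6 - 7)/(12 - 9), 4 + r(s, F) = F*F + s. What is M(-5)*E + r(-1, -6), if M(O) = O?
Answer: 13/3 ≈ 4.3333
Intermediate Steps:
r(s, F) = -4 + s + F² (r(s, F) = -4 + (F*F + s) = -4 + (F² + s) = -4 + (s + F²) = -4 + s + F²)
E = 16/3 (E = -⅓ + (6 + (6 - 7)/(12 - 9)) = -⅓ + (6 - 1/3) = -⅓ + (6 - 1*⅓) = -⅓ + (6 - ⅓) = -⅓ + 17/3 = 16/3 ≈ 5.3333)
M(-5)*E + r(-1, -6) = -5*16/3 + (-4 - 1 + (-6)²) = -80/3 + (-4 - 1 + 36) = -80/3 + 31 = 13/3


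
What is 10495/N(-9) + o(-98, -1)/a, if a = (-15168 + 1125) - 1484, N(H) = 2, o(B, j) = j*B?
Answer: 162955669/31054 ≈ 5247.5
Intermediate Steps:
o(B, j) = B*j
a = -15527 (a = -14043 - 1484 = -15527)
10495/N(-9) + o(-98, -1)/a = 10495/2 - 98*(-1)/(-15527) = 10495*(1/2) + 98*(-1/15527) = 10495/2 - 98/15527 = 162955669/31054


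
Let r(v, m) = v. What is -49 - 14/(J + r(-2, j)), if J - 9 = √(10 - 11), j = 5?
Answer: -1274/25 + 7*I/25 ≈ -50.96 + 0.28*I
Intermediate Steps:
J = 9 + I (J = 9 + √(10 - 11) = 9 + √(-1) = 9 + I ≈ 9.0 + 1.0*I)
-49 - 14/(J + r(-2, j)) = -49 - 14/((9 + I) - 2) = -49 - 14*(7 - I)/50 = -49 - 7*(7 - I)/25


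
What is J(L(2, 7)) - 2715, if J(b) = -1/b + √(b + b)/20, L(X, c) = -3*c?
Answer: -57014/21 + I*√42/20 ≈ -2715.0 + 0.32404*I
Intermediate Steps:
J(b) = -1/b + √2*√b/20 (J(b) = -1/b + √(2*b)*(1/20) = -1/b + (√2*√b)*(1/20) = -1/b + √2*√b/20)
J(L(2, 7)) - 2715 = (-20 + √2*(-3*7)^(3/2))/(20*((-3*7))) - 2715 = (1/20)*(-20 + √2*(-21)^(3/2))/(-21) - 2715 = (1/20)*(-1/21)*(-20 + √2*(-21*I*√21)) - 2715 = (1/20)*(-1/21)*(-20 - 21*I*√42) - 2715 = (1/21 + I*√42/20) - 2715 = -57014/21 + I*√42/20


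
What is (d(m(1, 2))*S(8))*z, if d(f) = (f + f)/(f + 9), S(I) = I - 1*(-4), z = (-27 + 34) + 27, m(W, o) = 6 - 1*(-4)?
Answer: 8160/19 ≈ 429.47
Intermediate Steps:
m(W, o) = 10 (m(W, o) = 6 + 4 = 10)
z = 34 (z = 7 + 27 = 34)
S(I) = 4 + I (S(I) = I + 4 = 4 + I)
d(f) = 2*f/(9 + f) (d(f) = (2*f)/(9 + f) = 2*f/(9 + f))
(d(m(1, 2))*S(8))*z = ((2*10/(9 + 10))*(4 + 8))*34 = ((2*10/19)*12)*34 = ((2*10*(1/19))*12)*34 = ((20/19)*12)*34 = (240/19)*34 = 8160/19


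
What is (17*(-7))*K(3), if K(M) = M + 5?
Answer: -952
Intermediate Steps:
K(M) = 5 + M
(17*(-7))*K(3) = (17*(-7))*(5 + 3) = -119*8 = -952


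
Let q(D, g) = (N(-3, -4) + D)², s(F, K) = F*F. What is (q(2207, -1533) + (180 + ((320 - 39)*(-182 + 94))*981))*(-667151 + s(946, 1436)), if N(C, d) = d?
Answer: -4419729488935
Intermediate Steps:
s(F, K) = F²
q(D, g) = (-4 + D)²
(q(2207, -1533) + (180 + ((320 - 39)*(-182 + 94))*981))*(-667151 + s(946, 1436)) = ((-4 + 2207)² + (180 + ((320 - 39)*(-182 + 94))*981))*(-667151 + 946²) = (2203² + (180 + (281*(-88))*981))*(-667151 + 894916) = (4853209 + (180 - 24728*981))*227765 = (4853209 + (180 - 24258168))*227765 = (4853209 - 24257988)*227765 = -19404779*227765 = -4419729488935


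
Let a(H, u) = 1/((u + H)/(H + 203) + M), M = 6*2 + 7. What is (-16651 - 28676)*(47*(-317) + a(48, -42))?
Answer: 3224674918998/4775 ≈ 6.7532e+8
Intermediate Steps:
M = 19 (M = 12 + 7 = 19)
a(H, u) = 1/(19 + (H + u)/(203 + H)) (a(H, u) = 1/((u + H)/(H + 203) + 19) = 1/((H + u)/(203 + H) + 19) = 1/(19 + (H + u)/(203 + H)))
(-16651 - 28676)*(47*(-317) + a(48, -42)) = (-16651 - 28676)*(47*(-317) + (203 + 48)/(3857 - 42 + 20*48)) = -45327*(-14899 + 251/(3857 - 42 + 960)) = -45327*(-14899 + 251/4775) = -45327*(-71142474/4775) = 3224674918998/4775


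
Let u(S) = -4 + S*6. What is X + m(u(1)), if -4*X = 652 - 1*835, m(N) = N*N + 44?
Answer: 375/4 ≈ 93.750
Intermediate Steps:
u(S) = -4 + 6*S
m(N) = 44 + N² (m(N) = N² + 44 = 44 + N²)
X = 183/4 (X = -(652 - 1*835)/4 = -(652 - 835)/4 = -¼*(-183) = 183/4 ≈ 45.750)
X + m(u(1)) = 183/4 + (44 + (-4 + 6*1)²) = 183/4 + (44 + (-4 + 6)²) = 183/4 + (44 + 2²) = 183/4 + (44 + 4) = 183/4 + 48 = 375/4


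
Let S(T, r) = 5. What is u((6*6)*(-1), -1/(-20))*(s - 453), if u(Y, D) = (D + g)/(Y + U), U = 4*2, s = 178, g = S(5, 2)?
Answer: 5555/112 ≈ 49.598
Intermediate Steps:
g = 5
U = 8
u(Y, D) = (5 + D)/(8 + Y) (u(Y, D) = (D + 5)/(Y + 8) = (5 + D)/(8 + Y))
u((6*6)*(-1), -1/(-20))*(s - 453) = ((5 - 1/(-20))/(8 + (6*6)*(-1)))*(178 - 453) = ((5 - 1*(-1/20))/(8 + 36*(-1)))*(-275) = ((5 + 1/20)/(8 - 36))*(-275) = ((101/20)/(-28))*(-275) = -1/28*101/20*(-275) = -101/560*(-275) = 5555/112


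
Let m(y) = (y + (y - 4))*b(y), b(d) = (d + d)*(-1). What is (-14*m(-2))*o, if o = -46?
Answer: -20608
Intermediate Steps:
b(d) = -2*d (b(d) = (2*d)*(-1) = -2*d)
m(y) = -2*y*(-4 + 2*y) (m(y) = (y + (y - 4))*(-2*y) = (y + (-4 + y))*(-2*y) = (-4 + 2*y)*(-2*y) = -2*y*(-4 + 2*y))
(-14*m(-2))*o = -56*(-2)*(2 - 1*(-2))*(-46) = -56*(-2)*(2 + 2)*(-46) = -56*(-2)*4*(-46) = -14*(-32)*(-46) = 448*(-46) = -20608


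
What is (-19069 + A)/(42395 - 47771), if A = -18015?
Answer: 9271/1344 ≈ 6.8981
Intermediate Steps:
(-19069 + A)/(42395 - 47771) = (-19069 - 18015)/(42395 - 47771) = -37084/(-5376) = -37084*(-1/5376) = 9271/1344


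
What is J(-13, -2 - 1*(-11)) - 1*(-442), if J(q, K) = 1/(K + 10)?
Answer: 8399/19 ≈ 442.05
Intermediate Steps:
J(q, K) = 1/(10 + K)
J(-13, -2 - 1*(-11)) - 1*(-442) = 1/(10 + (-2 - 1*(-11))) - 1*(-442) = 1/(10 + (-2 + 11)) + 442 = 1/(10 + 9) + 442 = 1/19 + 442 = 8399/19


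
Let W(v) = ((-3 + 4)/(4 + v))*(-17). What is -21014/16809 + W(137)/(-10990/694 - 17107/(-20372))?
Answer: -104026322808154/83748766874253 ≈ -1.2421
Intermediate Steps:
W(v) = -17/(4 + v) (W(v) = (1/(4 + v))*(-17) = -17/(4 + v))
-21014/16809 + W(137)/(-10990/694 - 17107/(-20372)) = -21014/16809 + (-17/(4 + 137))/(-10990/694 - 17107/(-20372)) = -21014*1/16809 + (-17/141)/(-10990*1/694 - 17107*(-1/20372)) = -21014/16809 + (-17*1/141)/(-5495/347 + 17107/20372) = -21014/16809 - 17/(141*(-106008011/7069084)) = -21014/16809 - 17/141*(-7069084/106008011) = -21014/16809 + 120174428/14947129551 = -104026322808154/83748766874253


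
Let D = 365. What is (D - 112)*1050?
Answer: 265650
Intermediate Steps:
(D - 112)*1050 = (365 - 112)*1050 = 253*1050 = 265650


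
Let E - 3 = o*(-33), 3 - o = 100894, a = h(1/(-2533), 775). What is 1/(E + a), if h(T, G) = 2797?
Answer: 1/3332203 ≈ 3.0010e-7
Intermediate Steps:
a = 2797
o = -100891 (o = 3 - 1*100894 = 3 - 100894 = -100891)
E = 3329406 (E = 3 - 100891*(-33) = 3 + 3329403 = 3329406)
1/(E + a) = 1/(3329406 + 2797) = 1/3332203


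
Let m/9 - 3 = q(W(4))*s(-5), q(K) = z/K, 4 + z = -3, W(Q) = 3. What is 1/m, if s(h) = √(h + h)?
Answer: 3/571 + 7*I*√10/1713 ≈ 0.0052539 + 0.012922*I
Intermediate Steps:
s(h) = √2*√h (s(h) = √(2*h) = √2*√h)
z = -7 (z = -4 - 3 = -7)
q(K) = -7/K
m = 27 - 21*I*√10 (m = 27 + 9*((-7/3)*(√2*√(-5))) = 27 + 9*((-7*⅓)*(√2*(I*√5))) = 27 + 9*(-7*I*√10/3) = 27 - 21*I*√10 ≈ 27.0 - 66.408*I)
1/m = 1/(27 - 21*I*√10)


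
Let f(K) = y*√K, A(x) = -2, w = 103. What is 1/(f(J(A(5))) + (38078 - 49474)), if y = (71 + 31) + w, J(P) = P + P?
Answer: -2849/32509229 - 205*I/65018458 ≈ -8.7637e-5 - 3.1529e-6*I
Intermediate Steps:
J(P) = 2*P
y = 205 (y = (71 + 31) + 103 = 102 + 103 = 205)
f(K) = 205*√K
1/(f(J(A(5))) + (38078 - 49474)) = 1/(205*√(2*(-2)) + (38078 - 49474)) = 1/(205*√(-4) - 11396) = 1/(205*(2*I) - 11396) = 1/(410*I - 11396) = 1/(-11396 + 410*I) = (-11396 - 410*I)/130036916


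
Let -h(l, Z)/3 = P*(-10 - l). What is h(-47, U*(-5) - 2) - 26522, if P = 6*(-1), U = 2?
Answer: -25856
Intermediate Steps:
P = -6
h(l, Z) = -180 - 18*l (h(l, Z) = -(-18)*(-10 - l) = -3*(60 + 6*l) = -180 - 18*l)
h(-47, U*(-5) - 2) - 26522 = (-180 - 18*(-47)) - 26522 = (-180 + 846) - 26522 = 666 - 26522 = -25856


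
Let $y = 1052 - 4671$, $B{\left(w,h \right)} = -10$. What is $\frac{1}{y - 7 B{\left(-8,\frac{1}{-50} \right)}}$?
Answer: $- \frac{1}{3549} \approx -0.00028177$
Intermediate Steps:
$y = -3619$ ($y = 1052 - 4671 = -3619$)
$\frac{1}{y - 7 B{\left(-8,\frac{1}{-50} \right)}} = \frac{1}{-3619 - -70} = \frac{1}{-3619 + 70} = \frac{1}{-3549} = - \frac{1}{3549}$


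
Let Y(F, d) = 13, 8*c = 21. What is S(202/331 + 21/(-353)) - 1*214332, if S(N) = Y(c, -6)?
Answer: -214319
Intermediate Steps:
c = 21/8 (c = (⅛)*21 = 21/8 ≈ 2.6250)
S(N) = 13
S(202/331 + 21/(-353)) - 1*214332 = 13 - 1*214332 = 13 - 214332 = -214319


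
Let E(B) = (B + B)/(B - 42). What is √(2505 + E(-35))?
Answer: √303215/11 ≈ 50.059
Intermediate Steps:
E(B) = 2*B/(-42 + B) (E(B) = (2*B)/(-42 + B) = 2*B/(-42 + B))
√(2505 + E(-35)) = √(2505 + 2*(-35)/(-42 - 35)) = √(2505 + 2*(-35)/(-77)) = √(2505 + 2*(-35)*(-1/77)) = √(2505 + 10/11) = √(27565/11) = √303215/11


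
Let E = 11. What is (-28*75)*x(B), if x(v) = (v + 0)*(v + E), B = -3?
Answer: 50400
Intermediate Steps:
x(v) = v*(11 + v) (x(v) = (v + 0)*(v + 11) = v*(11 + v))
(-28*75)*x(B) = (-28*75)*(-3*(11 - 3)) = -(-6300)*8 = -2100*(-24) = 50400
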